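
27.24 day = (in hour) 653.8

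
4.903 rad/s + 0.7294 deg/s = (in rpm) 46.94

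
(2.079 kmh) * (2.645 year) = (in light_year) 5.092e-09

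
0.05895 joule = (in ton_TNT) 1.409e-11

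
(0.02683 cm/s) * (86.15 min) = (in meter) 1.387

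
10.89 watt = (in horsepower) 0.0146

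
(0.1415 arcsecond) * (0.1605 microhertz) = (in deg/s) 6.309e-12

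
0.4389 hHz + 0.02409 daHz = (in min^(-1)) 2648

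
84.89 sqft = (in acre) 0.001949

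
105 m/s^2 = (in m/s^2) 105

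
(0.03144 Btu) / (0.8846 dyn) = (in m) 3.75e+06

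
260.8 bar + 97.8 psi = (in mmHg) 2.007e+05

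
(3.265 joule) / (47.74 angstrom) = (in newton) 6.839e+08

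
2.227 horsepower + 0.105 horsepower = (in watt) 1739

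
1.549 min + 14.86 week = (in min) 1.498e+05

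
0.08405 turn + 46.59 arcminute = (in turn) 0.08621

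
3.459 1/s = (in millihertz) 3459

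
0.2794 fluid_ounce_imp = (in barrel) 4.993e-05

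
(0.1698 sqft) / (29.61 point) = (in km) 0.00151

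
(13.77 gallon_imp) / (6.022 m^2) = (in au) 6.949e-14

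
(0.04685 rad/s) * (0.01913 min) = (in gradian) 3.423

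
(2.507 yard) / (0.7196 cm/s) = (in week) 0.0005267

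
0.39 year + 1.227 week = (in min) 2.174e+05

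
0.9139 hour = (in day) 0.03808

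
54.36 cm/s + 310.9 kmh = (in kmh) 312.9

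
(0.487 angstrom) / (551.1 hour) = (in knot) 4.772e-17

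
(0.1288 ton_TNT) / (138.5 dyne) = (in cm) 3.891e+13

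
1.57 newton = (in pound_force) 0.353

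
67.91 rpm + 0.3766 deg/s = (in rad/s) 7.118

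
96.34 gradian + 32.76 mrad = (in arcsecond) 3.189e+05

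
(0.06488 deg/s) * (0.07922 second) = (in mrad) 0.08971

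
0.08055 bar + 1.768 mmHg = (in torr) 62.19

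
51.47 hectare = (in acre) 127.2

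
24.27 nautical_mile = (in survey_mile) 27.93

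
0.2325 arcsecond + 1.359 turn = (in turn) 1.359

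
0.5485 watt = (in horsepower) 0.0007356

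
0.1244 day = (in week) 0.01777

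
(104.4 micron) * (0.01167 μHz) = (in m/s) 1.218e-12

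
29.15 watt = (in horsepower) 0.03909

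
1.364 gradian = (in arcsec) 4419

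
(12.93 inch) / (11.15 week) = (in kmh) 1.753e-07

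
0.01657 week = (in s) 1.002e+04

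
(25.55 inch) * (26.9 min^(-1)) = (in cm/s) 29.1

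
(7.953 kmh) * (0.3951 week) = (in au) 3.529e-06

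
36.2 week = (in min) 3.649e+05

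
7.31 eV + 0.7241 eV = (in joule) 1.287e-18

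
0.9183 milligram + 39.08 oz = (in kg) 1.108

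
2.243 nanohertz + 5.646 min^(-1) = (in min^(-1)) 5.646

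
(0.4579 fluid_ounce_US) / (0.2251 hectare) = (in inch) 2.368e-07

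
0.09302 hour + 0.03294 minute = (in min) 5.614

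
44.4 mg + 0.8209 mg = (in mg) 45.22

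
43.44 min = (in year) 8.265e-05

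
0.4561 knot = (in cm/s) 23.46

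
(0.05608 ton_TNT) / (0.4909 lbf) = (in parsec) 3.482e-09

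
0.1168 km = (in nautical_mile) 0.06307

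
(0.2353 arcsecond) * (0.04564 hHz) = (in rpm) 4.972e-05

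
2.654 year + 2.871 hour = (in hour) 2.325e+04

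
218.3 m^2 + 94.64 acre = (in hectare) 38.32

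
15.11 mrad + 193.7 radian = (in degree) 1.11e+04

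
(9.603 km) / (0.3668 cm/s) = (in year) 0.08302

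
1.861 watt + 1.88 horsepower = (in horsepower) 1.882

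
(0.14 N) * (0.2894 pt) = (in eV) 8.921e+13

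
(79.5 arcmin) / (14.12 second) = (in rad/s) 0.001638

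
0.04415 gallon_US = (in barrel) 0.001051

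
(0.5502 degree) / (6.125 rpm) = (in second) 0.01497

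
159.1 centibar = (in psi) 23.08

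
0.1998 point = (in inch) 0.002775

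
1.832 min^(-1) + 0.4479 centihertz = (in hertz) 0.03501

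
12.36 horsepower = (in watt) 9217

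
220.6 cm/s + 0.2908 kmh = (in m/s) 2.287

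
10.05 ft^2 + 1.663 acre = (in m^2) 6731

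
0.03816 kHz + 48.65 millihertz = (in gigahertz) 3.821e-08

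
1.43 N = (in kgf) 0.1458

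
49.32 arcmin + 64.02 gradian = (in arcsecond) 2.104e+05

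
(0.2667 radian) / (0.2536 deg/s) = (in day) 0.0006974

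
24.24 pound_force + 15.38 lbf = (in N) 176.2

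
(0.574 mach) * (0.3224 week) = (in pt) 1.08e+11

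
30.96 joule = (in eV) 1.932e+20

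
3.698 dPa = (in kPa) 0.0003698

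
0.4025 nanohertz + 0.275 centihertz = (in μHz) 2750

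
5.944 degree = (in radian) 0.1037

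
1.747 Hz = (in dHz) 17.47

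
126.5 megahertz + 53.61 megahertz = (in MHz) 180.1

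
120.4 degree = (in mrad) 2101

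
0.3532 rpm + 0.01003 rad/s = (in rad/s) 0.04702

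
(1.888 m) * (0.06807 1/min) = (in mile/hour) 0.004791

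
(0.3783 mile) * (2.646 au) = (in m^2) 2.41e+14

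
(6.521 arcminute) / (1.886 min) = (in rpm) 0.0001601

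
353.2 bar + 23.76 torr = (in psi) 5123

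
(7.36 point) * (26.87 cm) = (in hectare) 6.977e-08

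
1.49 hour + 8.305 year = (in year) 8.305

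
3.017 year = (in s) 9.514e+07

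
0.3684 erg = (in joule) 3.684e-08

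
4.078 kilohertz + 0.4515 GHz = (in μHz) 4.515e+14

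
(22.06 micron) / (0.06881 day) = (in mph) 8.3e-09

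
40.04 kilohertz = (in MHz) 0.04004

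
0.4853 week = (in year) 0.009307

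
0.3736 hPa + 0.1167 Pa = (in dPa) 374.8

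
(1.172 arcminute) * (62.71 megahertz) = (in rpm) 2.042e+05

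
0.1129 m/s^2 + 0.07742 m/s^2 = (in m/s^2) 0.1903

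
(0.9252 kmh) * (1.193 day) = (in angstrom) 2.649e+14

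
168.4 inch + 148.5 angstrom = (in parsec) 1.386e-16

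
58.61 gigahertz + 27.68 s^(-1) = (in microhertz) 5.861e+16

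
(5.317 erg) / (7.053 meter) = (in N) 7.539e-08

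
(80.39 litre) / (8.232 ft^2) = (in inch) 4.138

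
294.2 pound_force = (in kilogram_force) 133.4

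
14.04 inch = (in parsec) 1.156e-17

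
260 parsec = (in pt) 2.274e+22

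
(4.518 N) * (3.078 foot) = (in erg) 4.239e+07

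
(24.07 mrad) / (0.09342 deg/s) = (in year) 4.681e-07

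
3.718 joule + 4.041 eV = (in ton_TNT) 8.886e-10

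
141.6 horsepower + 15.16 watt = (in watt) 1.056e+05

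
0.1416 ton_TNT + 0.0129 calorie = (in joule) 5.925e+08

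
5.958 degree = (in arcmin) 357.5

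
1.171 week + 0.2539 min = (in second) 7.082e+05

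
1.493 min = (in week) 0.0001481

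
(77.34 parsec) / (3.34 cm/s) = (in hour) 1.985e+16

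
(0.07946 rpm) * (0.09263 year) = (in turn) 3869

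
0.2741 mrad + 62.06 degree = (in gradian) 68.97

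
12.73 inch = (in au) 2.161e-12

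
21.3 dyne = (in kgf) 2.172e-05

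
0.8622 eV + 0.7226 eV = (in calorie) 6.069e-20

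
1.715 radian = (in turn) 0.273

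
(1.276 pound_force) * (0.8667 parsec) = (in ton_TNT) 3.628e+07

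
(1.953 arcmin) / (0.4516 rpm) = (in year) 3.809e-10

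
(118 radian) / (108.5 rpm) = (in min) 0.1731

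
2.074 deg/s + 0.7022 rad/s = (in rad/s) 0.7384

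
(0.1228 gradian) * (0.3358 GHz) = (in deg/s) 3.711e+07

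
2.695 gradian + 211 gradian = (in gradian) 213.7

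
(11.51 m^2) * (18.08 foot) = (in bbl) 399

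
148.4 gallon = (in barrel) 3.533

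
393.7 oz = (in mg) 1.116e+07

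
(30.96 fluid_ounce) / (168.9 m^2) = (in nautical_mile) 2.927e-09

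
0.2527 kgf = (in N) 2.478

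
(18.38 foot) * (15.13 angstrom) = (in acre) 2.095e-12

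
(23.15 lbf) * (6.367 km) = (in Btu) 621.4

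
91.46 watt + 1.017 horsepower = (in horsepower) 1.14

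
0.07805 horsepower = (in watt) 58.2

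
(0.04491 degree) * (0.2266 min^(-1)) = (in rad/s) 2.96e-06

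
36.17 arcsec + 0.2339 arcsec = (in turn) 2.809e-05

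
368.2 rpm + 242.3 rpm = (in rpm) 610.5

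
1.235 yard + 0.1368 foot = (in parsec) 3.795e-17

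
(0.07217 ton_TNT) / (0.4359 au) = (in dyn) 463.1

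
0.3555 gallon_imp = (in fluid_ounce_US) 54.65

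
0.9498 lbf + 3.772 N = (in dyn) 7.997e+05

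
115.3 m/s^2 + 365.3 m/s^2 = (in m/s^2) 480.6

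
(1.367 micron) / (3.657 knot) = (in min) 1.211e-08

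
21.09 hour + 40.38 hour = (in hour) 61.47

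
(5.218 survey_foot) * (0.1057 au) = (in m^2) 2.515e+10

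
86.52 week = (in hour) 1.454e+04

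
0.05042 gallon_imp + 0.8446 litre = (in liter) 1.074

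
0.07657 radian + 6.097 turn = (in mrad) 3.839e+04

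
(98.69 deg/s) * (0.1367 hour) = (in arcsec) 1.748e+08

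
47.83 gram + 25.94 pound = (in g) 1.181e+04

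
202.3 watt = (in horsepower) 0.2713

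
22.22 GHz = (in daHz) 2.222e+09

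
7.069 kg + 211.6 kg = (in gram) 2.187e+05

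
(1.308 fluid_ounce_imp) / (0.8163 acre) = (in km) 1.125e-11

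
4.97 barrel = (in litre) 790.2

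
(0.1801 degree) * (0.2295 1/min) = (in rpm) 0.0001148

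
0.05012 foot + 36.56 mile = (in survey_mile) 36.56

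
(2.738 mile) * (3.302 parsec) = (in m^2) 4.49e+20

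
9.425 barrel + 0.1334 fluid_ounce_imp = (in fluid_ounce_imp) 5.274e+04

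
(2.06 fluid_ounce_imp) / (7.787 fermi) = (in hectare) 7.516e+05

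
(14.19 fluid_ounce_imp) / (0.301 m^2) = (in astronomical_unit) 8.954e-15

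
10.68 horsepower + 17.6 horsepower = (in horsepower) 28.28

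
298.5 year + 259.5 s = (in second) 9.413e+09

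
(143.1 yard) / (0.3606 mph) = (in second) 811.7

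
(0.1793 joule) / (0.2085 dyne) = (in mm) 8.6e+07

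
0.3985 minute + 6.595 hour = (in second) 2.377e+04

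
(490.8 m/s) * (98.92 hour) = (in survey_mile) 1.086e+05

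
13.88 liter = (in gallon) 3.667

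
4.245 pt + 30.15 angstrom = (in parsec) 4.853e-20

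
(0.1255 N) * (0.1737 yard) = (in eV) 1.244e+17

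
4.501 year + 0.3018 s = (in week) 234.7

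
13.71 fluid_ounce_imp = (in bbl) 0.00245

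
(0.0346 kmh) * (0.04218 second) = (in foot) 0.00133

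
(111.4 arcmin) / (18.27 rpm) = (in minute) 0.0002823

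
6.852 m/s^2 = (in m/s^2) 6.852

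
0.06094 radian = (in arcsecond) 1.257e+04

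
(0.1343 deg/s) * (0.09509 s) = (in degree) 0.01277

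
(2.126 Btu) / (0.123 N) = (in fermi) 1.824e+19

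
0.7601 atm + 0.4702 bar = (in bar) 1.24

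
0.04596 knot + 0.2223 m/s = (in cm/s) 24.59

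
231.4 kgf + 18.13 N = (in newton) 2287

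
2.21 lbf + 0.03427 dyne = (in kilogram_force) 1.002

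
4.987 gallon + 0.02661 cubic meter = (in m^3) 0.04549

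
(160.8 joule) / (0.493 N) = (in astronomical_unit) 2.18e-09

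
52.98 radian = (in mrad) 5.298e+04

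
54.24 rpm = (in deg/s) 325.4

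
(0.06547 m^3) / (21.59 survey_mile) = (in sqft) 2.028e-05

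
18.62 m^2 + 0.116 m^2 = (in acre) 0.00463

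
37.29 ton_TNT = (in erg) 1.56e+18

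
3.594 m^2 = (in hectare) 0.0003594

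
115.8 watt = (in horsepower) 0.1553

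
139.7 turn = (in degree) 5.029e+04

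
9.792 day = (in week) 1.399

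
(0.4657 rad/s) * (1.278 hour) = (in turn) 341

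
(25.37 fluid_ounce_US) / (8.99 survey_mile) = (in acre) 1.281e-11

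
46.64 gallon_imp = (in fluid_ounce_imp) 7462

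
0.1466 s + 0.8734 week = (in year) 0.01675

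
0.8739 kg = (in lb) 1.927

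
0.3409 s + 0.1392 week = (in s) 8.419e+04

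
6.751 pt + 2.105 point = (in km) 3.124e-06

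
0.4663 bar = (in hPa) 466.3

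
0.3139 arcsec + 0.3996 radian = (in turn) 0.0636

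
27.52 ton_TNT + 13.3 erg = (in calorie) 2.752e+10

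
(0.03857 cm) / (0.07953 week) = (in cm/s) 8.019e-07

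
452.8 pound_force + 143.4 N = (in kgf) 220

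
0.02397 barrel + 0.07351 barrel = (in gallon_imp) 3.409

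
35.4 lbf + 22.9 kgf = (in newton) 382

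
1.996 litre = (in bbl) 0.01255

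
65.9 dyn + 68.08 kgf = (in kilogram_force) 68.08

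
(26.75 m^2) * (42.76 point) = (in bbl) 2.538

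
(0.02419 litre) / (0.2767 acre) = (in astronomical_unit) 1.444e-19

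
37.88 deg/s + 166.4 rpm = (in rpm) 172.7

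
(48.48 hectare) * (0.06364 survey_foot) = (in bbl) 5.915e+04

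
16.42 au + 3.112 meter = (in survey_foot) 8.059e+12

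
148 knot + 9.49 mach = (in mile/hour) 7399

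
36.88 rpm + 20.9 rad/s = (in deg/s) 1419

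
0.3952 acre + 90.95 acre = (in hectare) 36.97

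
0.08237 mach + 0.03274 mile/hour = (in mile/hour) 62.77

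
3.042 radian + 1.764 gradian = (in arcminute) 1.055e+04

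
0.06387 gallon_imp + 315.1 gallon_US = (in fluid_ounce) 4.034e+04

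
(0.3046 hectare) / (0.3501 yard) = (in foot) 3.122e+04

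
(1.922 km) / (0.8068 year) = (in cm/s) 0.007554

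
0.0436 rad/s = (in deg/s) 2.498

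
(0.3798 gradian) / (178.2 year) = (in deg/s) 6.083e-11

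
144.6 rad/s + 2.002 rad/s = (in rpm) 1400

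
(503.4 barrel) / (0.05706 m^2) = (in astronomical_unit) 9.376e-09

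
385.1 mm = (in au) 2.574e-12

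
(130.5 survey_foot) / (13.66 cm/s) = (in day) 0.00337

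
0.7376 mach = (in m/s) 251.2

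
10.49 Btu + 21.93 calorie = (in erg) 1.116e+11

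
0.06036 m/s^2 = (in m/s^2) 0.06036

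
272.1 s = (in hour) 0.07558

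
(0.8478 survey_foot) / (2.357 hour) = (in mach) 8.944e-08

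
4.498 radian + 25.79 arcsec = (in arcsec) 9.278e+05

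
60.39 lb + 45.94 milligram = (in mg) 2.739e+07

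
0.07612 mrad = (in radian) 7.612e-05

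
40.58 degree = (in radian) 0.7083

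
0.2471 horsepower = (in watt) 184.3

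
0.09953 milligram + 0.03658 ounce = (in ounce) 0.03658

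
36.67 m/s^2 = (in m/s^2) 36.67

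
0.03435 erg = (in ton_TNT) 8.21e-19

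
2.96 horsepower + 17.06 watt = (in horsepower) 2.983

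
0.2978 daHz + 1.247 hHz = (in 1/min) 7661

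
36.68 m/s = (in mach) 0.1077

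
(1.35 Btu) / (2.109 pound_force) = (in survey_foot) 498.1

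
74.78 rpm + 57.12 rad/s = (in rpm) 620.2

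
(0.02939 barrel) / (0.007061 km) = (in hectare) 6.618e-08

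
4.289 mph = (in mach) 0.005631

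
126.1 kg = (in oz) 4448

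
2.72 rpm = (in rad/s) 0.2848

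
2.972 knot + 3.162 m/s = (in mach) 0.01378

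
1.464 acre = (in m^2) 5925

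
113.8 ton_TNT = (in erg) 4.761e+18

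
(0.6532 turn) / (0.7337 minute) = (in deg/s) 5.342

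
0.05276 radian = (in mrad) 52.76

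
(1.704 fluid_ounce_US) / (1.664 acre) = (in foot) 2.455e-08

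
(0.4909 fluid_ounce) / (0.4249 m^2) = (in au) 2.284e-16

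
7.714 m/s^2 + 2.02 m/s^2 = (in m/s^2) 9.734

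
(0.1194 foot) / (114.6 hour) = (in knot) 1.715e-07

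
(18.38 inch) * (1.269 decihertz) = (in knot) 0.1152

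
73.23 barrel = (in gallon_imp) 2561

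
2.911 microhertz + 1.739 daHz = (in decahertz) 1.739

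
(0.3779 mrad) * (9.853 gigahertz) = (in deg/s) 2.133e+08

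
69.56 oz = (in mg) 1.972e+06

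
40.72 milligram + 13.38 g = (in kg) 0.01342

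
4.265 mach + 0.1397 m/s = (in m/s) 1452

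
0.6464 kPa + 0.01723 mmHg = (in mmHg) 4.866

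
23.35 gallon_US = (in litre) 88.39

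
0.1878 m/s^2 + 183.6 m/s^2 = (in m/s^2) 183.8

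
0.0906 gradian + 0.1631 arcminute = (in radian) 0.001471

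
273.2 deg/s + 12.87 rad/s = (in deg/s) 1011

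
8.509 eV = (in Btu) 1.292e-21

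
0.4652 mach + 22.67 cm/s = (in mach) 0.4659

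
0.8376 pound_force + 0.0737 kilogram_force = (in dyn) 4.449e+05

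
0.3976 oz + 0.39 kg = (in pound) 0.8847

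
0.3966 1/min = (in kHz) 6.61e-06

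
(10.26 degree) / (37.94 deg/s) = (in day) 3.13e-06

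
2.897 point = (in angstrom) 1.022e+07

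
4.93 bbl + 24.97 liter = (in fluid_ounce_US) 2.735e+04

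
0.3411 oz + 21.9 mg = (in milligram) 9692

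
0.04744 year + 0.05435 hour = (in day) 17.32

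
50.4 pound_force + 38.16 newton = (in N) 262.4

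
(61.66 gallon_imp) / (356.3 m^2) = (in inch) 0.03097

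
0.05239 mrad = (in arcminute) 0.1801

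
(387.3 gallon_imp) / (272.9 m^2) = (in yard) 0.007056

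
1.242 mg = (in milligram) 1.242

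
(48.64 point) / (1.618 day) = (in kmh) 4.419e-07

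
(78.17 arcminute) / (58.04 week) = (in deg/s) 3.712e-08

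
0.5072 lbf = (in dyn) 2.256e+05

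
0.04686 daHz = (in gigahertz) 4.686e-10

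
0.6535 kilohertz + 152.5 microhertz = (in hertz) 653.5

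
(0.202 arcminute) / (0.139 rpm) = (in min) 6.728e-05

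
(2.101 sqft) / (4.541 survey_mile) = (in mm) 0.02671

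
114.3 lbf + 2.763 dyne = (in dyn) 5.084e+07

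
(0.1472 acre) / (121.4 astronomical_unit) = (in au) 2.193e-22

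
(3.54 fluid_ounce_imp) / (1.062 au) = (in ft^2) 6.815e-15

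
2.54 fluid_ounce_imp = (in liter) 0.07217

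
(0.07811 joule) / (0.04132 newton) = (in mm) 1890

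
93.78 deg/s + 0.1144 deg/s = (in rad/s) 1.639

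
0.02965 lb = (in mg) 1.345e+04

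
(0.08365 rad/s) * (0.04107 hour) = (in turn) 1.968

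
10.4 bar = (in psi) 150.8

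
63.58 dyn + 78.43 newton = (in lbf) 17.63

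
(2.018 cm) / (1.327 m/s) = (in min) 0.0002535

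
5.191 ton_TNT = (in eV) 1.356e+29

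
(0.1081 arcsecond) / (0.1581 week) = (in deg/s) 3.14e-10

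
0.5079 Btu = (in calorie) 128.1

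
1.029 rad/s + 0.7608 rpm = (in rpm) 10.59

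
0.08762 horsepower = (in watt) 65.34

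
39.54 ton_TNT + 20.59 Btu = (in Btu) 1.568e+08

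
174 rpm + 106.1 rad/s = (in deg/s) 7123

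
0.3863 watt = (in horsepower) 0.000518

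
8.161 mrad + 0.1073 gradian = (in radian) 0.009846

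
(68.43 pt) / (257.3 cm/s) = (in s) 0.009382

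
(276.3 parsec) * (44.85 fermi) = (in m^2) 3.824e+05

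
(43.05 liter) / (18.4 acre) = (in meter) 5.781e-07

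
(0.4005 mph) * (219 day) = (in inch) 1.334e+08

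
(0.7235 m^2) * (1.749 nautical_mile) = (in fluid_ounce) 7.924e+07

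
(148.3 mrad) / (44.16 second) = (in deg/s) 0.1924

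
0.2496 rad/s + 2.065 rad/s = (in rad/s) 2.315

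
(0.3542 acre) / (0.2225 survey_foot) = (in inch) 8.321e+05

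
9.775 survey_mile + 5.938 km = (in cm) 2.167e+06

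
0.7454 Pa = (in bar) 7.454e-06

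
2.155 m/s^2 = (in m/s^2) 2.155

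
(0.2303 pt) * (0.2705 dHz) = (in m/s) 2.198e-06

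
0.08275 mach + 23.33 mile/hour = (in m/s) 38.61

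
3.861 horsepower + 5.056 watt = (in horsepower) 3.868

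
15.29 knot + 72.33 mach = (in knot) 4.789e+04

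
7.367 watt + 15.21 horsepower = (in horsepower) 15.22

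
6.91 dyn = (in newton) 6.91e-05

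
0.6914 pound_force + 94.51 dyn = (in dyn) 3.076e+05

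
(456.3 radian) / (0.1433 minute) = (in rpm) 506.8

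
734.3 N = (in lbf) 165.1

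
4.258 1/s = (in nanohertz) 4.258e+09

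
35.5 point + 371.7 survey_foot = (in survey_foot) 371.7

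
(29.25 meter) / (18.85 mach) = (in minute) 7.595e-05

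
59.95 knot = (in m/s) 30.84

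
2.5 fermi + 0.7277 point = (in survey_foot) 0.0008422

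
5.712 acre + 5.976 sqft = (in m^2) 2.312e+04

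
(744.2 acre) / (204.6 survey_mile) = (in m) 9.146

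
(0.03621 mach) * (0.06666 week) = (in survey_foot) 1.631e+06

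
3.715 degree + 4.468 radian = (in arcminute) 1.558e+04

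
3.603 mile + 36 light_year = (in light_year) 36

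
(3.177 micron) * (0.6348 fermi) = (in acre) 4.984e-25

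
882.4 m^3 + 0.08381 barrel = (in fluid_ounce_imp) 3.106e+07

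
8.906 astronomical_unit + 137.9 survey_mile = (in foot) 4.371e+12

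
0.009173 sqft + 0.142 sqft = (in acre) 3.47e-06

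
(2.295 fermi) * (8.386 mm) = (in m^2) 1.925e-17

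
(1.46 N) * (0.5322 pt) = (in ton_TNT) 6.551e-14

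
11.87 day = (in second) 1.026e+06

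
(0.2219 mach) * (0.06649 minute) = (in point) 8.544e+05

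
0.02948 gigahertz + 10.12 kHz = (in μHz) 2.949e+13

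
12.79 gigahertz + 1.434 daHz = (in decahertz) 1.279e+09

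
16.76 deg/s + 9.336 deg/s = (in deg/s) 26.1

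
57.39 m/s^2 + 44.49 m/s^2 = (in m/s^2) 101.9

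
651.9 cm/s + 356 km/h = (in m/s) 105.4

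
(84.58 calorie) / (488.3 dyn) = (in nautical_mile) 39.13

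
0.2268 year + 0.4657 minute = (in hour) 1987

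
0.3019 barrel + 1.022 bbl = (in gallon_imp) 46.3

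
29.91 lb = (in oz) 478.6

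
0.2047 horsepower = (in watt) 152.6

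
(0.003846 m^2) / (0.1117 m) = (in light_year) 3.639e-18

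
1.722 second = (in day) 1.993e-05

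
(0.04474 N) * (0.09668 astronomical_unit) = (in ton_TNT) 0.1547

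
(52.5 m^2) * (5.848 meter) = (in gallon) 8.111e+04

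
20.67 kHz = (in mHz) 2.067e+07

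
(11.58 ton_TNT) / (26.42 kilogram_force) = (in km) 1.87e+05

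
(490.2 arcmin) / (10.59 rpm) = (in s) 0.1286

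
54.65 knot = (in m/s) 28.11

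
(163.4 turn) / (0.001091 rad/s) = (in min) 1.568e+04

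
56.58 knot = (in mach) 0.08548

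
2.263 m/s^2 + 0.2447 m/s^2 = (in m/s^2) 2.508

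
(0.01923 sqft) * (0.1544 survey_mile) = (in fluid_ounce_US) 1.501e+04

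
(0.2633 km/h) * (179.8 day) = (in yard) 1.243e+06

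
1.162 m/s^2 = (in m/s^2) 1.162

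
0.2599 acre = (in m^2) 1052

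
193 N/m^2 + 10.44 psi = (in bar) 0.7217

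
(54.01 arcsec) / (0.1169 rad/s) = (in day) 2.593e-08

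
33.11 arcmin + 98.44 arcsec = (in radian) 0.01011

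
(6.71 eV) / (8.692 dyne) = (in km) 1.237e-17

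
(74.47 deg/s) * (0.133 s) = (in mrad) 172.9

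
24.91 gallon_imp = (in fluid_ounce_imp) 3986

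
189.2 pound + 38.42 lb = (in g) 1.032e+05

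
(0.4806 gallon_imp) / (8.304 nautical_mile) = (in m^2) 1.421e-07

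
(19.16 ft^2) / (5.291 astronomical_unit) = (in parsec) 7.288e-29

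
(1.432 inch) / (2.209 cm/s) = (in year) 5.221e-08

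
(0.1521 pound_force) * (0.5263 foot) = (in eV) 6.774e+17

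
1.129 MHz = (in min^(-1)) 6.774e+07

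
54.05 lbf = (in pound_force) 54.05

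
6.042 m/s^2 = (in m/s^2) 6.042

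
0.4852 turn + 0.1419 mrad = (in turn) 0.4852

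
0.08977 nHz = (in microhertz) 8.977e-05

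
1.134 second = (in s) 1.134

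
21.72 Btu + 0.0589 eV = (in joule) 2.292e+04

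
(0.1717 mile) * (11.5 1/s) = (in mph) 7108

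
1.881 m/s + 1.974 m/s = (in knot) 7.494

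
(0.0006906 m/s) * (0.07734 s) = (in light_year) 5.646e-21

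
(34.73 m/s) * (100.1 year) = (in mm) 1.096e+14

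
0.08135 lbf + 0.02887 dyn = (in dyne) 3.619e+04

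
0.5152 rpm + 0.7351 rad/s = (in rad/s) 0.7891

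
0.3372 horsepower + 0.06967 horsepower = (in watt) 303.4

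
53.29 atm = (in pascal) 5.4e+06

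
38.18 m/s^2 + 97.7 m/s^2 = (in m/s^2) 135.9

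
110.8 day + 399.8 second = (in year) 0.3036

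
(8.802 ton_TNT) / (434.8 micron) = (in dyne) 8.47e+18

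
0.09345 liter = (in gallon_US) 0.02469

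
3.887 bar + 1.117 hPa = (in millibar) 3888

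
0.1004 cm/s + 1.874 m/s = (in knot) 3.645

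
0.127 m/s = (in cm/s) 12.7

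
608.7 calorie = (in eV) 1.59e+22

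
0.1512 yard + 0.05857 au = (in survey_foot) 2.875e+10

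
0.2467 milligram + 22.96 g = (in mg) 2.296e+04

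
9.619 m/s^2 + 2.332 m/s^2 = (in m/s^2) 11.95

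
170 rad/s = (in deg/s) 9740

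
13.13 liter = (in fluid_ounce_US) 444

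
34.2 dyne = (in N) 0.000342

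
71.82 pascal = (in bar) 0.0007182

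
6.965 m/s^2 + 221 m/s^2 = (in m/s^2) 228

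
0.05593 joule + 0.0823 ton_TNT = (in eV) 2.149e+27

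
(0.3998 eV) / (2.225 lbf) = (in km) 6.472e-24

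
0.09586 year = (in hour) 839.7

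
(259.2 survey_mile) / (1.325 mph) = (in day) 8.151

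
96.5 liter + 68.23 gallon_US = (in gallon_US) 93.72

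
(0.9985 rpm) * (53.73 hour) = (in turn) 3219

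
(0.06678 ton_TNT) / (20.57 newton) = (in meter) 1.358e+07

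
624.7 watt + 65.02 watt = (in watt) 689.7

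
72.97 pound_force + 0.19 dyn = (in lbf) 72.97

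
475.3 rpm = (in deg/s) 2852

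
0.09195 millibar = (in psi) 0.001334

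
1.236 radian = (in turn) 0.1967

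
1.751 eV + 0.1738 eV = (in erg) 3.084e-12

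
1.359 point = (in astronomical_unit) 3.205e-15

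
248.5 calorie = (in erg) 1.04e+10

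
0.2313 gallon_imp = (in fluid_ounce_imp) 37.01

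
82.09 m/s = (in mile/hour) 183.6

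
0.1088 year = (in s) 3.431e+06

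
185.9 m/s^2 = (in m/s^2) 185.9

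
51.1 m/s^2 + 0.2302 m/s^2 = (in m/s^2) 51.33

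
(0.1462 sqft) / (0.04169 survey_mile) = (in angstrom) 2.024e+06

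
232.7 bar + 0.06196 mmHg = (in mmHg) 1.745e+05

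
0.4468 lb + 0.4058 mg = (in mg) 2.027e+05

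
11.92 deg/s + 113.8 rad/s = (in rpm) 1089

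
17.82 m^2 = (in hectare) 0.001782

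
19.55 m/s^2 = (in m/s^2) 19.55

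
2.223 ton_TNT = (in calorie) 2.223e+09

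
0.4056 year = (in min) 2.132e+05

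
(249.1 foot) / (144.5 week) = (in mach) 2.551e-09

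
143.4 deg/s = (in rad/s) 2.503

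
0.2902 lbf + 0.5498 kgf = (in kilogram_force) 0.6814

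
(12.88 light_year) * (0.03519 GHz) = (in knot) 8.335e+24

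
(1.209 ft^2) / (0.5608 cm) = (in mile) 0.01245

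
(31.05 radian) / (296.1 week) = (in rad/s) 1.734e-07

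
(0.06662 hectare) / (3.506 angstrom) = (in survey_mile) 1.181e+09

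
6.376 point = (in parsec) 7.29e-20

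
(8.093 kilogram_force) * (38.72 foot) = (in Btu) 0.8878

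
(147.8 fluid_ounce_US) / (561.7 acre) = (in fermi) 1.923e+06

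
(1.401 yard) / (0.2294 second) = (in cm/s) 558.4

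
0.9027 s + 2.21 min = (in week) 0.0002207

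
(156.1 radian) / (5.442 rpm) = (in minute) 4.565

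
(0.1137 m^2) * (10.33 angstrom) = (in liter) 1.175e-07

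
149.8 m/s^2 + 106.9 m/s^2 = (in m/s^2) 256.7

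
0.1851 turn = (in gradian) 74.04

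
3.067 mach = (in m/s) 1044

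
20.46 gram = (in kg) 0.02046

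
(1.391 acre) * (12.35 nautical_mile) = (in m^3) 1.288e+08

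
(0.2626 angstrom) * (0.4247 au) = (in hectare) 0.0001668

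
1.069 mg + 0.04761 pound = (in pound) 0.04761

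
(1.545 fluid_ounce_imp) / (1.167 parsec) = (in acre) 3.012e-25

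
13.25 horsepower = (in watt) 9881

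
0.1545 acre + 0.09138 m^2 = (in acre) 0.1545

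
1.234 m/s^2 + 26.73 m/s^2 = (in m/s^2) 27.96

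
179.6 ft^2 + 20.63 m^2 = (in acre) 0.009221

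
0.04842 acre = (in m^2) 195.9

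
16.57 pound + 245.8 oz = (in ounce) 510.9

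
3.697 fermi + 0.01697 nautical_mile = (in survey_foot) 103.1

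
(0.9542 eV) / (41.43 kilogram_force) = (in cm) 3.763e-20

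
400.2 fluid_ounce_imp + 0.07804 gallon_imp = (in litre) 11.73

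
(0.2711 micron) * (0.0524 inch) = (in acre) 8.916e-14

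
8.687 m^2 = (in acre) 0.002147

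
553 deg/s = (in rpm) 92.17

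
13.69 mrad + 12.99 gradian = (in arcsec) 4.491e+04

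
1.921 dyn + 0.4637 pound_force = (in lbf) 0.4637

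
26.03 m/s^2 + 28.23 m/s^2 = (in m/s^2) 54.26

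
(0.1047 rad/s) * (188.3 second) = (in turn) 3.138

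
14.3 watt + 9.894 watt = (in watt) 24.19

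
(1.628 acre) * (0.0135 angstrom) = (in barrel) 5.594e-08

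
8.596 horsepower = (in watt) 6410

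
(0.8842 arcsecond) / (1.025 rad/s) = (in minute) 6.97e-08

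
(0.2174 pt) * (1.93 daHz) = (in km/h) 0.005329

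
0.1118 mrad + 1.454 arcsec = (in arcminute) 0.4086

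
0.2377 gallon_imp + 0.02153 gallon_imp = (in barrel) 0.007412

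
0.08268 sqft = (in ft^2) 0.08268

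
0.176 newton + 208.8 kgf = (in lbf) 460.4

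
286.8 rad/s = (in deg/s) 1.643e+04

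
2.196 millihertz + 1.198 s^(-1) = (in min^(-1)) 72.01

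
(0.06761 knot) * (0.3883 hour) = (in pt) 1.378e+05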